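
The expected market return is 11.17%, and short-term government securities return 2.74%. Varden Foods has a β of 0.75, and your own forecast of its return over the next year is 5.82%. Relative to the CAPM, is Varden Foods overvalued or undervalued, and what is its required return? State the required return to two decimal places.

MRP = 11.17% − 2.74% = 8.43%
Required return = R_f + β·MRP = 2.74% + 0.75 × 8.43% = 9.06%
Forecast 5.82% < required 9.06% → the stock plots below the SML → overvalued.

Overvalued; required return 9.06%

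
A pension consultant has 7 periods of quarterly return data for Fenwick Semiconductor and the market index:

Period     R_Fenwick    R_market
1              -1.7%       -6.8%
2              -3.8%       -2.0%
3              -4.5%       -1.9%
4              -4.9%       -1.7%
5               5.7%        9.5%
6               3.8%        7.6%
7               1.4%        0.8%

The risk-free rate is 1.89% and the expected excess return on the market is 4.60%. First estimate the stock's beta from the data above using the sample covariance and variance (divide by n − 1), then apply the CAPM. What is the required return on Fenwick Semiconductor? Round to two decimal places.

Mean R_i = (-1.7 − 3.8 − 4.5 − 4.9 + 5.7 + 3.8 + 1.4) / 7 = -0.5714%
Mean R_m = (-6.8 − 2.0 − 1.9 − 1.7 + 9.5 + 7.6 + 0.8) / 7 = 0.7857%
Σ(R_i − R̄_i)(R_m − R̄_m) = 123.3329  ⇒  Cov = 123.3329 / 6 = 20.5555
Σ(R_m − R̄_m)² = 201.0686  ⇒  Var(R_m) = 201.0686 / 6 = 33.5114
β = Cov / Var(R_m) = 20.5555 / 33.5114 = 0.6134
E(R) = R_f + β × MRP = 1.89% + 0.6134 × 4.60% = 4.71%

4.71%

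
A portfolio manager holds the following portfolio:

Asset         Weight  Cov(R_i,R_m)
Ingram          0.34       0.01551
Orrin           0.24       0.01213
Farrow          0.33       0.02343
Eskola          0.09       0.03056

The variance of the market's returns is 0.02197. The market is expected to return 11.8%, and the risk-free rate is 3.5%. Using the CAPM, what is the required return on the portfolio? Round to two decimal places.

10.55%

β_Ingram = 0.01551 / 0.02197 = 0.7060
β_Orrin = 0.01213 / 0.02197 = 0.5521
β_Farrow = 0.02343 / 0.02197 = 1.0665
β_Eskola = 0.03056 / 0.02197 = 1.3910
β_P = Σ w_i β_i = 0.34×0.7060 + 0.24×0.5521 + 0.33×1.0665 + 0.09×1.3910 = 0.8497
MRP = 11.8% − 3.5% = 8.30%
E(R_P) = R_f + β_P × MRP = 3.5% + 0.8497 × 8.3% = 10.55%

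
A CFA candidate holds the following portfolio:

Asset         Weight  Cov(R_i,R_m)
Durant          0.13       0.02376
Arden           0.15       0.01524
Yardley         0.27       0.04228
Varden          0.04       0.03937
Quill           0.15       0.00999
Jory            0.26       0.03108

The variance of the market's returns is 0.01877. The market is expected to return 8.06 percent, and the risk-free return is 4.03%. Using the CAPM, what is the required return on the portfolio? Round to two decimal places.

β_Durant = 0.02376 / 0.01877 = 1.2658
β_Arden = 0.01524 / 0.01877 = 0.8119
β_Yardley = 0.04228 / 0.01877 = 2.2525
β_Varden = 0.03937 / 0.01877 = 2.0975
β_Quill = 0.00999 / 0.01877 = 0.5322
β_Jory = 0.03108 / 0.01877 = 1.6558
β_P = Σ w_i β_i = 0.13×1.2658 + 0.15×0.8119 + 0.27×2.2525 + 0.04×2.0975 + 0.15×0.5322 + 0.26×1.6558 = 1.4888
MRP = 8.06% − 4.03% = 4.03%
E(R_P) = R_f + β_P × MRP = 4.03% + 1.4888 × 4.03% = 10.03%

10.03%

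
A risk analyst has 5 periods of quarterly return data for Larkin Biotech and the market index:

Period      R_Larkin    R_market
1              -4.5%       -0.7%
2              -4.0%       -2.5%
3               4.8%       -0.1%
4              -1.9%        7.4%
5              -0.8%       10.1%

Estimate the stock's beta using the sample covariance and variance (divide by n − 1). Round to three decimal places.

0.071

Mean R_i = (-4.5 − 4.0 + 4.8 − 1.9 − 0.8) / 5 = -1.2800%
Mean R_m = (-0.7 − 2.5 − 0.1 + 7.4 + 10.1) / 5 = 2.8400%
Σ(R_i − R̄_i)(R_m − R̄_m) = 8.7060  ⇒  Cov = 8.7060 / 4 = 2.1765
Σ(R_m − R̄_m)² = 123.1920  ⇒  Var(R_m) = 123.1920 / 4 = 30.7980
β = Cov / Var(R_m) = 2.1765 / 30.7980 = 0.0707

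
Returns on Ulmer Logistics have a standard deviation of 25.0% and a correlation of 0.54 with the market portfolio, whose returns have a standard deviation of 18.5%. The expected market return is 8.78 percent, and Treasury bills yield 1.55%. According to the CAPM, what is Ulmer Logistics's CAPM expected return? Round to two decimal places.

6.83%

β = ρ × σ_i / σ_m = 0.54 × 25.0% / 18.5% = 0.7297
MRP = 8.78% − 1.55% = 7.23%
E(R) = 1.55% + 0.7297 × 7.23% = 6.83%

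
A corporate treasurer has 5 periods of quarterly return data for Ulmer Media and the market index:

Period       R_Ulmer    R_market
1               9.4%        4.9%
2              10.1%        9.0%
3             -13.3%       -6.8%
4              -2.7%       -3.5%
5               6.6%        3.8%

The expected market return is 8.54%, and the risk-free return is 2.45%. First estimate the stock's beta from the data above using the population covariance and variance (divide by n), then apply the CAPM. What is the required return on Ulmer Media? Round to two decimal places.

Mean R_i = (9.4 + 10.1 − 13.3 − 2.7 + 6.6) / 5 = 2.0200%
Mean R_m = (4.9 + 9.0 − 6.8 − 3.5 + 3.8) / 5 = 1.4800%
Σ(R_i − R̄_i)(R_m − R̄_m) = 246.9820  ⇒  Cov = 246.9820 / 5 = 49.3964
Σ(R_m − R̄_m)² = 166.9880  ⇒  Var(R_m) = 166.9880 / 5 = 33.3976
β = Cov / Var(R_m) = 49.3964 / 33.3976 = 1.4790
MRP = 8.54% − 2.45% = 6.09%
E(R) = R_f + β × MRP = 2.45% + 1.4790 × 6.09% = 11.46%

11.46%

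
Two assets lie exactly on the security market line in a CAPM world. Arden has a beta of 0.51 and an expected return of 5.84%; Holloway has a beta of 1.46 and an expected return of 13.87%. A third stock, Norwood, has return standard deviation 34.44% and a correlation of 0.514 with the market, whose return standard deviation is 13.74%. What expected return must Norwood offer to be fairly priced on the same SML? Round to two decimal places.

12.42%

MRP = (13.87% − 5.84%) / (1.46 − 0.51) = 8.4526%
R_f = 5.84% − 0.51 × 8.4526% = 1.5292%
β_Norwood = ρ·σ_i/σ_m = 0.514 × 34.44 / 13.74 = 1.2884
E(R_Norwood) = R_f + β × MRP = 1.5292% + 1.2884 × 8.4526% = 12.42%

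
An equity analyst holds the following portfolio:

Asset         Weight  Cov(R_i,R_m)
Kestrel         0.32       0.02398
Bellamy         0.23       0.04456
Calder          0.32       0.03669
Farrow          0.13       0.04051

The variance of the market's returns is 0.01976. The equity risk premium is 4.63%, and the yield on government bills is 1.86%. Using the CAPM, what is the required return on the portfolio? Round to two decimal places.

β_Kestrel = 0.02398 / 0.01976 = 1.2136
β_Bellamy = 0.04456 / 0.01976 = 2.2551
β_Calder = 0.03669 / 0.01976 = 1.8568
β_Farrow = 0.04051 / 0.01976 = 2.0501
β_P = Σ w_i β_i = 0.32×1.2136 + 0.23×2.2551 + 0.32×1.8568 + 0.13×2.0501 = 1.7677
E(R_P) = R_f + β_P × MRP = 1.86% + 1.7677 × 4.63% = 10.04%

10.04%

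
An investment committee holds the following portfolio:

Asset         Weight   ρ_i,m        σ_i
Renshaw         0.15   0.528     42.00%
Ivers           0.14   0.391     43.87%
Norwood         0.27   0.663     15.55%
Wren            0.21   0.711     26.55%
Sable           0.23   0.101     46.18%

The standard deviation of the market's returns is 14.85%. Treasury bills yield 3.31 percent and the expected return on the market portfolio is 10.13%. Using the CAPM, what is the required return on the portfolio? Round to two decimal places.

β_Renshaw = 0.528 × 42.00% / 14.85% = 1.4933
β_Ivers = 0.391 × 43.87% / 14.85% = 1.1551
β_Norwood = 0.663 × 15.55% / 14.85% = 0.6943
β_Wren = 0.711 × 26.55% / 14.85% = 1.2712
β_Sable = 0.101 × 46.18% / 14.85% = 0.3141
β_P = Σ w_i β_i = 0.15×1.4933 + 0.14×1.1551 + 0.27×0.6943 + 0.21×1.2712 + 0.23×0.3141 = 0.9124
MRP = 10.13% − 3.31% = 6.82%
E(R_P) = R_f + β_P × MRP = 3.31% + 0.9124 × 6.82% = 9.53%

9.53%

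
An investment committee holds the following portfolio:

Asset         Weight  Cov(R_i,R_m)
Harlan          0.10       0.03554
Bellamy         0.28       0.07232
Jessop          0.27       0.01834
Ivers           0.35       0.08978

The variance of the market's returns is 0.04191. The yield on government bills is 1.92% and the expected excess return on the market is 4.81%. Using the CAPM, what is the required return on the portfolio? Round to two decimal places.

β_Harlan = 0.03554 / 0.04191 = 0.8480
β_Bellamy = 0.07232 / 0.04191 = 1.7256
β_Jessop = 0.01834 / 0.04191 = 0.4376
β_Ivers = 0.08978 / 0.04191 = 2.1422
β_P = Σ w_i β_i = 0.10×0.8480 + 0.28×1.7256 + 0.27×0.4376 + 0.35×2.1422 = 1.4359
E(R_P) = R_f + β_P × MRP = 1.92% + 1.4359 × 4.81% = 8.83%

8.83%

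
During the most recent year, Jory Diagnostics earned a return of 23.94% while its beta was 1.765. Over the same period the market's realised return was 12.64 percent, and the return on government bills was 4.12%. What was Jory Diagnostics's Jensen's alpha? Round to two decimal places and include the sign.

Market excess return = 12.64% − 4.12% = 8.52%
CAPM benchmark = R_f + β(R_m − R_f) = 4.12% + 1.765 × 8.52% = 19.15780%
α = actual − benchmark = 23.94% − 19.15780% = +4.78%

+4.78%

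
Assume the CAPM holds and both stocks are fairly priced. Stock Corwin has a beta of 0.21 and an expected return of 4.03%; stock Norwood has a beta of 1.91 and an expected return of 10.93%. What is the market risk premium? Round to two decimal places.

4.06%

Both satisfy E(R) = R_f + β·MRP, so the slope of the SML is
MRP = (10.93% − 4.03%) / (1.91 − 0.21) = 6.90% / 1.70 = 4.0588%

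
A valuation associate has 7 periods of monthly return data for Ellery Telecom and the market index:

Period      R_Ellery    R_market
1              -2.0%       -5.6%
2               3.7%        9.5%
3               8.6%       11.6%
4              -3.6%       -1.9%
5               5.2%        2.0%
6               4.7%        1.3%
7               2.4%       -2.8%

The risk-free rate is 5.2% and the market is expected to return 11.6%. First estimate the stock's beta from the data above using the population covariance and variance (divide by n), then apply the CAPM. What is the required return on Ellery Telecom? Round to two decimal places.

Mean R_i = (-2.0 + 3.7 + 8.6 − 3.6 + 5.2 + 4.7 + 2.4) / 7 = 2.7143%
Mean R_m = (-5.6 + 9.5 + 11.6 − 1.9 + 2.0 + 1.3 − 2.8) / 7 = 2.0143%
Σ(R_i − R̄_i)(R_m − R̄_m) = 124.4686  ⇒  Cov = 124.4686 / 7 = 17.7812
Σ(R_m − R̄_m)² = 244.9086  ⇒  Var(R_m) = 244.9086 / 7 = 34.9869
β = Cov / Var(R_m) = 17.7812 / 34.9869 = 0.5082
MRP = 11.6% − 5.2% = 6.40%
E(R) = R_f + β × MRP = 5.2% + 0.5082 × 6.4% = 8.45%

8.45%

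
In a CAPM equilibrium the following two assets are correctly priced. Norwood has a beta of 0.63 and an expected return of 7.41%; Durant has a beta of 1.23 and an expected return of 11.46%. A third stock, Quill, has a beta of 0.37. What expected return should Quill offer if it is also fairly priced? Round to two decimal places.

MRP (SML slope) = (11.46% − 7.41%) / (1.23 − 0.63) = 4.05% / 0.60 = 6.7500%
R_f (intercept) = 7.41% − 0.63 × 6.7500% = 3.1575%
E(R_Quill) = R_f + β × MRP = 3.1575% + 0.37 × 6.7500% = 5.66%

5.66%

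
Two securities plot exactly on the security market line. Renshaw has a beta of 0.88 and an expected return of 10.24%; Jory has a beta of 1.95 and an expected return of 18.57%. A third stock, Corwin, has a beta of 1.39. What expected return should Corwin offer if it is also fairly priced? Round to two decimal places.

14.21%

MRP (SML slope) = (18.57% − 10.24%) / (1.95 − 0.88) = 8.33% / 1.07 = 7.7850%
R_f (intercept) = 10.24% − 0.88 × 7.7850% = 3.3892%
E(R_Corwin) = R_f + β × MRP = 3.3892% + 1.39 × 7.7850% = 14.21%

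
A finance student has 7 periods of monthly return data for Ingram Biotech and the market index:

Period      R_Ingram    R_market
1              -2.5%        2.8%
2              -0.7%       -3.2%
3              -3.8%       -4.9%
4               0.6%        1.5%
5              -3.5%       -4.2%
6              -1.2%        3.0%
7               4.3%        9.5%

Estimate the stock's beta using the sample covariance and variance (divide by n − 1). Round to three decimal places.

0.449

Mean R_i = (-2.5 − 0.7 − 3.8 + 0.6 − 3.5 − 1.2 + 4.3) / 7 = -0.9714%
Mean R_m = (2.8 − 3.2 − 4.9 + 1.5 − 4.2 + 3.0 + 9.5) / 7 = 0.6429%
Σ(R_i − R̄_i)(R_m − R̄_m) = 71.0814  ⇒  Cov = 71.0814 / 6 = 11.8469
Σ(R_m − R̄_m)² = 158.3371  ⇒  Var(R_m) = 158.3371 / 6 = 26.3895
β = Cov / Var(R_m) = 11.8469 / 26.3895 = 0.4489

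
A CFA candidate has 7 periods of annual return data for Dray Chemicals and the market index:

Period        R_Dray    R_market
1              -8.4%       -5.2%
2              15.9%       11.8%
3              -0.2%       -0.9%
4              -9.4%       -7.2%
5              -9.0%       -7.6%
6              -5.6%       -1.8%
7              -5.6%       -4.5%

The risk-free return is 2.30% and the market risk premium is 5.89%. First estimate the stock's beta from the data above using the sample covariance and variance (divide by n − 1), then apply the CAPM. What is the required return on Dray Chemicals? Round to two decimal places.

Mean R_i = (-8.4 + 15.9 − 0.2 − 9.4 − 9.0 − 5.6 − 5.6) / 7 = -3.1857%
Mean R_m = (-5.2 + 11.8 − 0.9 − 7.2 − 7.6 − 1.8 − 4.5) / 7 = -2.2000%
Σ(R_i − R̄_i)(R_m − R̄_m) = 353.7800  ⇒  Cov = 353.7800 / 6 = 58.9633
Σ(R_m − R̄_m)² = 266.3000  ⇒  Var(R_m) = 266.3000 / 6 = 44.3833
β = Cov / Var(R_m) = 58.9633 / 44.3833 = 1.3285
E(R) = R_f + β × MRP = 2.30% + 1.3285 × 5.89% = 10.12%

10.12%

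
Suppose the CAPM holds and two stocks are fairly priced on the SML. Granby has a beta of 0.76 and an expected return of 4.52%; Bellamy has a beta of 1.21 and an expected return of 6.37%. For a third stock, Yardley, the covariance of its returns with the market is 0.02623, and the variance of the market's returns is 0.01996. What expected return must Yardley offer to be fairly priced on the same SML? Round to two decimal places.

6.80%

MRP = (6.37% − 4.52%) / (1.21 − 0.76) = 4.1111%
R_f = 4.52% − 0.76 × 4.1111% = 1.3956%
β_Yardley = Cov / Var(R_m) = 0.02623 / 0.01996 = 1.3141
E(R_Yardley) = R_f + β × MRP = 1.3956% + 1.3141 × 4.1111% = 6.80%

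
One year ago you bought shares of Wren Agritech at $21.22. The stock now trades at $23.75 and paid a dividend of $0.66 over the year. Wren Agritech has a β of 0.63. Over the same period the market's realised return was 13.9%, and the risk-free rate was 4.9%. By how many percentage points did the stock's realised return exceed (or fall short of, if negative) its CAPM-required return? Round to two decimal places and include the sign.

+4.46%

Realised HPR = (P1 + D1 − P0) / P0 = (23.75 + 0.66 − 21.22) / 21.22 = 3.19 / 21.22 = 15.0330%
MRP = 13.9% − 4.9% = 9.00%
CAPM required = R_f + β·MRP = 4.9% + 0.63 × 9.0% = 10.5700%
α = realised − required = 15.0330% − 10.5700% = +4.46%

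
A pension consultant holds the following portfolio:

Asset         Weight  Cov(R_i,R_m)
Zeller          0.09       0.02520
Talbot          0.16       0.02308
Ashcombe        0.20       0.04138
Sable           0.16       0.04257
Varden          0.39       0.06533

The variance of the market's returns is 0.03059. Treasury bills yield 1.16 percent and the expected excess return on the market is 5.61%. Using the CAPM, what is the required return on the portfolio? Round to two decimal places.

9.69%

β_Zeller = 0.02520 / 0.03059 = 0.8238
β_Talbot = 0.02308 / 0.03059 = 0.7545
β_Ashcombe = 0.04138 / 0.03059 = 1.3527
β_Sable = 0.04257 / 0.03059 = 1.3916
β_Varden = 0.06533 / 0.03059 = 2.1357
β_P = Σ w_i β_i = 0.09×0.8238 + 0.16×0.7545 + 0.20×1.3527 + 0.16×1.3916 + 0.39×2.1357 = 1.5210
E(R_P) = R_f + β_P × MRP = 1.16% + 1.5210 × 5.61% = 9.69%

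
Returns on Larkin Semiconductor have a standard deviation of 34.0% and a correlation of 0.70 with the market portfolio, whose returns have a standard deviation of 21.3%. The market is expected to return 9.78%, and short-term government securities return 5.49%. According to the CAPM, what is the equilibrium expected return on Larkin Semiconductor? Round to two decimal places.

10.28%

β = ρ × σ_i / σ_m = 0.70 × 34.0% / 21.3% = 1.1174
MRP = 9.78% − 5.49% = 4.29%
E(R) = 5.49% + 1.1174 × 4.29% = 10.28%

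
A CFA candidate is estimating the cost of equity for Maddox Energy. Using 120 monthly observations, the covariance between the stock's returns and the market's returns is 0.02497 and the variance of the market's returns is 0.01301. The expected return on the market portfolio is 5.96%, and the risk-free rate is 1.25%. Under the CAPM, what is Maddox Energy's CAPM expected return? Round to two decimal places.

10.29%

β = Cov(R_i, R_m) / Var(R_m) = 0.02497 / 0.01301 = 1.9193
MRP = 5.96% − 1.25% = 4.71%
E(R) = R_f + β × MRP = 1.25% + 1.9193 × 4.71% = 10.29%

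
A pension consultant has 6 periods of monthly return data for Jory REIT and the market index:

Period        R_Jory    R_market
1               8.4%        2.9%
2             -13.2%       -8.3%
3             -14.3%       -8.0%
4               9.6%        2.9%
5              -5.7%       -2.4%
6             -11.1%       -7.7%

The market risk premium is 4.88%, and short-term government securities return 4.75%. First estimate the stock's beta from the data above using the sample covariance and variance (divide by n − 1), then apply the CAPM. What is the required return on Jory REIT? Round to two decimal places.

Mean R_i = (8.4 − 13.2 − 14.3 + 9.6 − 5.7 − 11.1) / 6 = -4.3833%
Mean R_m = (2.9 − 8.3 − 8.0 + 2.9 − 2.4 − 7.7) / 6 = -3.4333%
Σ(R_i − R̄_i)(R_m − R̄_m) = 285.0133  ⇒  Cov = 285.0133 / 5 = 57.0027
Σ(R_m − R̄_m)² = 144.0333  ⇒  Var(R_m) = 144.0333 / 5 = 28.8067
β = Cov / Var(R_m) = 57.0027 / 28.8067 = 1.9788
E(R) = R_f + β × MRP = 4.75% + 1.9788 × 4.88% = 14.41%

14.41%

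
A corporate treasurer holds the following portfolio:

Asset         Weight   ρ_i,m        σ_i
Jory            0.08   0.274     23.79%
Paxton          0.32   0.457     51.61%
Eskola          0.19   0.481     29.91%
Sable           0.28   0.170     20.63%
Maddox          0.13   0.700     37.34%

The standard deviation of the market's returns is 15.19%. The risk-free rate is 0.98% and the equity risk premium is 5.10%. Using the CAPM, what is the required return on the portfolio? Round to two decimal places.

β_Jory = 0.274 × 23.79% / 15.19% = 0.4291
β_Paxton = 0.457 × 51.61% / 15.19% = 1.5527
β_Eskola = 0.481 × 29.91% / 15.19% = 0.9471
β_Sable = 0.170 × 20.63% / 15.19% = 0.2309
β_Maddox = 0.700 × 37.34% / 15.19% = 1.7207
β_P = Σ w_i β_i = 0.08×0.4291 + 0.32×1.5527 + 0.19×0.9471 + 0.28×0.2309 + 0.13×1.7207 = 0.9995
E(R_P) = R_f + β_P × MRP = 0.98% + 0.9995 × 5.10% = 6.08%

6.08%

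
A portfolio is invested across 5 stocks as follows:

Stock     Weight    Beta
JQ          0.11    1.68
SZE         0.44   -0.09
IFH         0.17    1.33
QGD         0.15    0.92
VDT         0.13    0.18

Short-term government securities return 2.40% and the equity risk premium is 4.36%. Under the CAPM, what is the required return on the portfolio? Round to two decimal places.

β_P = Σ w_i β_i = 0.11×1.68 + 0.44×-0.09 + 0.17×1.33 + 0.15×0.92 + 0.13×0.18 = 0.5327
E(R_P) = R_f + β_P × MRP = 2.40% + 0.5327 × 4.36% = 4.72%

4.72%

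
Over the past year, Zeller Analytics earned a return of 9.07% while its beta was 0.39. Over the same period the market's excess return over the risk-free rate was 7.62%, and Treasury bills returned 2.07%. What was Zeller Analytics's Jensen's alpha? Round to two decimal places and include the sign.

CAPM benchmark = R_f + β(R_m − R_f) = 2.07% + 0.39 × 7.62% = 5.0418%
α = actual − benchmark = 9.07% − 5.0418% = +4.03%

+4.03%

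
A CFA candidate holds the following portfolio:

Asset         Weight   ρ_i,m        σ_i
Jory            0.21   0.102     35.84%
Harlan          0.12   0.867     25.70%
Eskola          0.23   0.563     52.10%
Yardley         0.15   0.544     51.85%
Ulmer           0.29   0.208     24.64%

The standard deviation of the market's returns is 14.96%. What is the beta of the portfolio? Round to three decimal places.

1.063

β_Jory = 0.102 × 35.84% / 14.96% = 0.2444
β_Harlan = 0.867 × 25.70% / 14.96% = 1.4894
β_Eskola = 0.563 × 52.10% / 14.96% = 1.9607
β_Yardley = 0.544 × 51.85% / 14.96% = 1.8855
β_Ulmer = 0.208 × 24.64% / 14.96% = 0.3426
β_P = Σ w_i β_i = 0.21×0.2444 + 0.12×1.4894 + 0.23×1.9607 + 0.15×1.8855 + 0.29×0.3426 = 1.0632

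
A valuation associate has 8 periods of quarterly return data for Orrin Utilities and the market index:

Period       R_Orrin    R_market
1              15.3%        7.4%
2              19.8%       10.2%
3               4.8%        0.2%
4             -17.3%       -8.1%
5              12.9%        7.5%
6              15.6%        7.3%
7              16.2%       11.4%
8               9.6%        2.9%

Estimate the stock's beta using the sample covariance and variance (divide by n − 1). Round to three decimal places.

1.782

Mean R_i = (15.3 + 19.8 + 4.8 − 17.3 + 12.9 + 15.6 + 16.2 + 9.6) / 8 = 9.6125%
Mean R_m = (7.4 + 10.2 + 0.2 − 8.1 + 7.5 + 7.3 + 11.4 + 2.9) / 8 = 4.8500%
Σ(R_i − R̄_i)(R_m − R̄_m) = 506.4550  ⇒  Cov = 506.4550 / 7 = 72.3507
Σ(R_m − R̄_m)² = 284.1800  ⇒  Var(R_m) = 284.1800 / 7 = 40.5971
β = Cov / Var(R_m) = 72.3507 / 40.5971 = 1.7822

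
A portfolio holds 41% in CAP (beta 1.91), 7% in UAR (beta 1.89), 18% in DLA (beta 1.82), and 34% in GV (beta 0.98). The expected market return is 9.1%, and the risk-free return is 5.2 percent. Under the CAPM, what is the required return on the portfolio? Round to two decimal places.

β_P = Σ w_i β_i = 0.41×1.91 + 0.07×1.89 + 0.18×1.82 + 0.34×0.98 = 1.5762
MRP = 9.1% − 5.2% = 3.90%
E(R_P) = R_f + β_P × MRP = 5.2% + 1.5762 × 3.9% = 11.35%

11.35%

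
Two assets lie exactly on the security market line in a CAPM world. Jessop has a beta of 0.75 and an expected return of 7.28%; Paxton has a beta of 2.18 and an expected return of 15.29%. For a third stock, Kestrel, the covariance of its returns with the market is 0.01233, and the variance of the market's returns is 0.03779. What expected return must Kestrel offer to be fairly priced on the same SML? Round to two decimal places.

MRP = (15.29% − 7.28%) / (2.18 − 0.75) = 5.6014%
R_f = 7.28% − 0.75 × 5.6014% = 3.0790%
β_Kestrel = Cov / Var(R_m) = 0.01233 / 0.03779 = 0.3263
E(R_Kestrel) = R_f + β × MRP = 3.0790% + 0.3263 × 5.6014% = 4.91%

4.91%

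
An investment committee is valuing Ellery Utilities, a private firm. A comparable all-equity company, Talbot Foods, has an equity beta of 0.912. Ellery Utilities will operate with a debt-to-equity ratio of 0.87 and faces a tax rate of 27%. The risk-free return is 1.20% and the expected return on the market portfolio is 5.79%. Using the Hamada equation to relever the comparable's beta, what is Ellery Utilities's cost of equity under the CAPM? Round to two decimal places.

β_L = β_U × [1 + (1 − t)(D/E)] = 0.912 × [1 + (1 − 0.27) × 0.87]
    = 0.912 × [1 + 0.73 × 0.87] = 0.912 × 1.6351 = 1.4912
MRP = 5.79% − 1.20% = 4.59%
E(R) = R_f + β_L × MRP = 1.20% + 1.4912 × 4.59% = 8.04%

8.04%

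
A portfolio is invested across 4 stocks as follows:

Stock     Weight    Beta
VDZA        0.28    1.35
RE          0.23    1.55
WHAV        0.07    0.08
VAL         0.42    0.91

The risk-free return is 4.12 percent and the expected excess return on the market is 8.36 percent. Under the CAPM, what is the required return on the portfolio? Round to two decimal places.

13.50%

β_P = Σ w_i β_i = 0.28×1.35 + 0.23×1.55 + 0.07×0.08 + 0.42×0.91 = 1.1223
E(R_P) = R_f + β_P × MRP = 4.12% + 1.1223 × 8.36% = 13.50%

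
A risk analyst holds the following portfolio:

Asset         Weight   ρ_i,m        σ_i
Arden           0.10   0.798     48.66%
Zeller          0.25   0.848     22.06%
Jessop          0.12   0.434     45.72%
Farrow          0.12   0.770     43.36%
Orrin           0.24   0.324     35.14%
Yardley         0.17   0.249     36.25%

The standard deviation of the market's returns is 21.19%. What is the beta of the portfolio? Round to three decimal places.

β_Arden = 0.798 × 48.66% / 21.19% = 1.8325
β_Zeller = 0.848 × 22.06% / 21.19% = 0.8828
β_Jessop = 0.434 × 45.72% / 21.19% = 0.9364
β_Farrow = 0.770 × 43.36% / 21.19% = 1.5756
β_Orrin = 0.324 × 35.14% / 21.19% = 0.5373
β_Yardley = 0.249 × 36.25% / 21.19% = 0.4260
β_P = Σ w_i β_i = 0.10×1.8325 + 0.25×0.8828 + 0.12×0.9364 + 0.12×1.5756 + 0.24×0.5373 + 0.17×0.4260 = 0.9068

0.907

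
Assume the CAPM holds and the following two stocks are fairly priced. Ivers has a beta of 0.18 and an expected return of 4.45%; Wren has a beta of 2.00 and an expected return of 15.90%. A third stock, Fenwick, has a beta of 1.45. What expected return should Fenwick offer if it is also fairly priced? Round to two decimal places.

MRP (SML slope) = (15.90% − 4.45%) / (2.00 − 0.18) = 11.45% / 1.82 = 6.2912%
R_f (intercept) = 4.45% − 0.18 × 6.2912% = 3.3176%
E(R_Fenwick) = R_f + β × MRP = 3.3176% + 1.45 × 6.2912% = 12.44%

12.44%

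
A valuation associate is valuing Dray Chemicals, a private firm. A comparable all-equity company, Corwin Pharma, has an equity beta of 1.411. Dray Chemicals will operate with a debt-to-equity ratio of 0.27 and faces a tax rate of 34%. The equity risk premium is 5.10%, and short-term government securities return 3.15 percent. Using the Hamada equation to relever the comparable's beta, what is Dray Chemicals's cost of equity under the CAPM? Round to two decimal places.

β_L = β_U × [1 + (1 − t)(D/E)] = 1.411 × [1 + (1 − 0.34) × 0.27]
    = 1.411 × [1 + 0.66 × 0.27] = 1.411 × 1.1782 = 1.6624
E(R) = R_f + β_L × MRP = 3.15% + 1.6624 × 5.10% = 11.63%

11.63%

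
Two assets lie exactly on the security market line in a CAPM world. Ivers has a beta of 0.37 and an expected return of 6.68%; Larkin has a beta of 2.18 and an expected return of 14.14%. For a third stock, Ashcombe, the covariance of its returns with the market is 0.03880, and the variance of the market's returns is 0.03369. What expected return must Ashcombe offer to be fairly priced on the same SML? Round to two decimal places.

MRP = (14.14% − 6.68%) / (2.18 − 0.37) = 4.1215%
R_f = 6.68% − 0.37 × 4.1215% = 5.1550%
β_Ashcombe = Cov / Var(R_m) = 0.03880 / 0.03369 = 1.1517
E(R_Ashcombe) = R_f + β × MRP = 5.1550% + 1.1517 × 4.1215% = 9.90%

9.90%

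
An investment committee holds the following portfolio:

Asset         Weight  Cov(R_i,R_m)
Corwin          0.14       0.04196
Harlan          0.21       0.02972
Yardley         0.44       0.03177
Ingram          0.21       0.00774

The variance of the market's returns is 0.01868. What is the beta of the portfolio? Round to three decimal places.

1.484

β_Corwin = 0.04196 / 0.01868 = 2.2463
β_Harlan = 0.02972 / 0.01868 = 1.5910
β_Yardley = 0.03177 / 0.01868 = 1.7007
β_Ingram = 0.00774 / 0.01868 = 0.4143
β_P = Σ w_i β_i = 0.14×2.2463 + 0.21×1.5910 + 0.44×1.7007 + 0.21×0.4143 = 1.4839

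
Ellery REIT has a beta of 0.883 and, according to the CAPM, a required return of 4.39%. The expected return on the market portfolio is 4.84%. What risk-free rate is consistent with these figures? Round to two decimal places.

E(R) = R_f + β(E(R_m) − R_f) = R_f(1 − β) + β·E(R_m)
4.39% = R_f × (1 − 0.883) + 0.883 × 4.84%
4.39% = R_f × 0.117 + 4.27372%
R_f = (4.39% − 4.27372%) / 0.117 = 0.99%

0.99%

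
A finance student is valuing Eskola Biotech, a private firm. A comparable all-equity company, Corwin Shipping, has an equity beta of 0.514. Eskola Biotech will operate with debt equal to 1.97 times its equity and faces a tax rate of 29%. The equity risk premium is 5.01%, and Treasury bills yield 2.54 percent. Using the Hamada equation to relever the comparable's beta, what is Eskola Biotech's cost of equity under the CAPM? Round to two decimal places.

β_L = β_U × [1 + (1 − t)(D/E)] = 0.514 × [1 + (1 − 0.29) × 1.97]
    = 0.514 × [1 + 0.71 × 1.97] = 0.514 × 2.3987 = 1.2329
E(R) = R_f + β_L × MRP = 2.54% + 1.2329 × 5.01% = 8.72%

8.72%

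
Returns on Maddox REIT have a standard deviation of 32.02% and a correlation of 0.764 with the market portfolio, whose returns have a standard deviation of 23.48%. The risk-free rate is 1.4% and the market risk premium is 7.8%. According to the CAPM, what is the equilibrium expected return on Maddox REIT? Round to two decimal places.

9.53%

β = ρ × σ_i / σ_m = 0.764 × 32.02% / 23.48% = 1.0419
E(R) = 1.4% + 1.0419 × 7.8% = 9.53%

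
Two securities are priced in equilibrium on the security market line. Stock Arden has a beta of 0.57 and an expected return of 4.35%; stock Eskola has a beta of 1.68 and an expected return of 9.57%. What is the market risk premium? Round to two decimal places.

Both satisfy E(R) = R_f + β·MRP, so the slope of the SML is
MRP = (9.57% − 4.35%) / (1.68 − 0.57) = 5.22% / 1.11 = 4.7027%

4.70%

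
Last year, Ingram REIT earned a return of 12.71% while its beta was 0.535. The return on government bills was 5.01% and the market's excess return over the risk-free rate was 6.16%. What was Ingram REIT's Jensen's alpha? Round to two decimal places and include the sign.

CAPM benchmark = R_f + β(R_m − R_f) = 5.01% + 0.535 × 6.16% = 8.30560%
α = actual − benchmark = 12.71% − 8.30560% = +4.40%

+4.40%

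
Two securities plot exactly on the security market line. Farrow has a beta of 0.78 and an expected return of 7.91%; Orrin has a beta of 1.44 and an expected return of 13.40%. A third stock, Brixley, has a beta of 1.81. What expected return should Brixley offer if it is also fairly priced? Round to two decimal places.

16.48%

MRP (SML slope) = (13.40% − 7.91%) / (1.44 − 0.78) = 5.49% / 0.66 = 8.3182%
R_f (intercept) = 7.91% − 0.78 × 8.3182% = 1.4218%
E(R_Brixley) = R_f + β × MRP = 1.4218% + 1.81 × 8.3182% = 16.48%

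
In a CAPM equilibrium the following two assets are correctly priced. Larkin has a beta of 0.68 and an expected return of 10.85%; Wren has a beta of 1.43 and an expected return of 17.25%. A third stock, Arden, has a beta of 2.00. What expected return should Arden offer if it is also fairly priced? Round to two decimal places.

MRP (SML slope) = (17.25% − 10.85%) / (1.43 − 0.68) = 6.40% / 0.75 = 8.5333%
R_f (intercept) = 10.85% − 0.68 × 8.5333% = 5.0474%
E(R_Arden) = R_f + β × MRP = 5.0474% + 2.00 × 8.5333% = 22.11%

22.11%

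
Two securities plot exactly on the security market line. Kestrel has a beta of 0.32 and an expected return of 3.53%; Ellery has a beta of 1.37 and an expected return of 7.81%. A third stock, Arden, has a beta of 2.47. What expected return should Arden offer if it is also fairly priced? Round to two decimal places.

12.29%

MRP (SML slope) = (7.81% − 3.53%) / (1.37 − 0.32) = 4.28% / 1.05 = 4.0762%
R_f (intercept) = 3.53% − 0.32 × 4.0762% = 2.2256%
E(R_Arden) = R_f + β × MRP = 2.2256% + 2.47 × 4.0762% = 12.29%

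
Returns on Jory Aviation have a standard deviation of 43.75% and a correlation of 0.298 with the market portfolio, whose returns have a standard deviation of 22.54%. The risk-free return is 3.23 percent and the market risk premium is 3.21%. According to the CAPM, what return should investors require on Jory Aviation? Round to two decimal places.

β = ρ × σ_i / σ_m = 0.298 × 43.75% / 22.54% = 0.5784
E(R) = 3.23% + 0.5784 × 3.21% = 5.09%

5.09%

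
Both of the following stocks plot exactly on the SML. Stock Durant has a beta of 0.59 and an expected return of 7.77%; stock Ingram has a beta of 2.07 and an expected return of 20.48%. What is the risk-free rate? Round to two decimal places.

2.70%

Both satisfy E(R) = R_f + β·MRP, so the slope of the SML is
MRP = (20.48% − 7.77%) / (2.07 − 0.59) = 12.71% / 1.48 = 8.5878%
R_f = E(R_Durant) − β_Durant·MRP = 7.77% − 0.59 × 8.5878% = 2.7032%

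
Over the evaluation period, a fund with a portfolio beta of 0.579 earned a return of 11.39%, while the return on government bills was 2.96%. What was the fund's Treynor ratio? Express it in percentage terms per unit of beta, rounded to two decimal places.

Treynor = (R_P − R_f) / β_P = (11.39% − 2.96%) / 0.5790 = 8.43% / 0.5790 = 14.56%

14.56%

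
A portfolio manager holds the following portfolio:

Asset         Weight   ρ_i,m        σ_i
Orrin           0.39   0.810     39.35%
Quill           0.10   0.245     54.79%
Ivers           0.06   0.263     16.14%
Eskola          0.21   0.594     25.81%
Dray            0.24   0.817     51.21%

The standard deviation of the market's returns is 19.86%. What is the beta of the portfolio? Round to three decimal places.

1.374

β_Orrin = 0.810 × 39.35% / 19.86% = 1.6049
β_Quill = 0.245 × 54.79% / 19.86% = 0.6759
β_Ivers = 0.263 × 16.14% / 19.86% = 0.2137
β_Eskola = 0.594 × 25.81% / 19.86% = 0.7720
β_Dray = 0.817 × 51.21% / 19.86% = 2.1067
β_P = Σ w_i β_i = 0.39×1.6049 + 0.10×0.6759 + 0.06×0.2137 + 0.21×0.7720 + 0.24×2.1067 = 1.3741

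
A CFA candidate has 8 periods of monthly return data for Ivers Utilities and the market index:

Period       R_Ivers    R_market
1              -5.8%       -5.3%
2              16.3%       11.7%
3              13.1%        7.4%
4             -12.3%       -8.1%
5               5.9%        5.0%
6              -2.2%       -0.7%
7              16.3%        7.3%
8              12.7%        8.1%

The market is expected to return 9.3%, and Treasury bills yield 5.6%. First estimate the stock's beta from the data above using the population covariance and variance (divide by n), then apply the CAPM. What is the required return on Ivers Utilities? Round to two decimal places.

Mean R_i = (-5.8 + 16.3 + 13.1 − 12.3 + 5.9 − 2.2 + 16.3 + 12.7) / 8 = 5.5000%
Mean R_m = (-5.3 + 11.7 + 7.4 − 8.1 + 5.0 − 0.7 + 7.3 + 8.1) / 8 = 3.1750%
Σ(R_i − R̄_i)(R_m − R̄_m) = 531.2200  ⇒  Cov = 531.2200 / 8 = 66.4025
Σ(R_m − R̄_m)² = 349.0950  ⇒  Var(R_m) = 349.0950 / 8 = 43.6369
β = Cov / Var(R_m) = 66.4025 / 43.6369 = 1.5217
MRP = 9.3% − 5.6% = 3.70%
E(R) = R_f + β × MRP = 5.6% + 1.5217 × 3.7% = 11.23%

11.23%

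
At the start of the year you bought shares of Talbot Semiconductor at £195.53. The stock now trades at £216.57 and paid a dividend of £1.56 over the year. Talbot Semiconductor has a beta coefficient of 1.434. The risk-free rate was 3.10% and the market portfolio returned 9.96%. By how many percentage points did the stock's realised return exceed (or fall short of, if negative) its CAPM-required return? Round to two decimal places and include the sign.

-1.38%

Realised HPR = (P1 + D1 − P0) / P0 = (216.57 + 1.56 − 195.53) / 195.53 = 22.60 / 195.53 = 11.5583%
MRP = 9.96% − 3.10% = 6.86%
CAPM required = R_f + β·MRP = 3.10% + 1.434 × 6.86% = 12.93724%
α = realised − required = 11.5583% − 12.93724% = -1.38%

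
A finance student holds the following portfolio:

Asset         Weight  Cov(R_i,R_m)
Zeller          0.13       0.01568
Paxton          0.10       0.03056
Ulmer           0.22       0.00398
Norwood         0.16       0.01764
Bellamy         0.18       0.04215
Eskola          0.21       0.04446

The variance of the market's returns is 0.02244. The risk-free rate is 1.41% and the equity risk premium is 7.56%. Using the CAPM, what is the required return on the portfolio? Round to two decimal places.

β_Zeller = 0.01568 / 0.02244 = 0.6988
β_Paxton = 0.03056 / 0.02244 = 1.3619
β_Ulmer = 0.00398 / 0.02244 = 0.1774
β_Norwood = 0.01764 / 0.02244 = 0.7861
β_Bellamy = 0.04215 / 0.02244 = 1.8783
β_Eskola = 0.04446 / 0.02244 = 1.9813
β_P = Σ w_i β_i = 0.13×0.6988 + 0.10×1.3619 + 0.22×0.1774 + 0.16×0.7861 + 0.18×1.8783 + 0.21×1.9813 = 1.1460
E(R_P) = R_f + β_P × MRP = 1.41% + 1.1460 × 7.56% = 10.07%

10.07%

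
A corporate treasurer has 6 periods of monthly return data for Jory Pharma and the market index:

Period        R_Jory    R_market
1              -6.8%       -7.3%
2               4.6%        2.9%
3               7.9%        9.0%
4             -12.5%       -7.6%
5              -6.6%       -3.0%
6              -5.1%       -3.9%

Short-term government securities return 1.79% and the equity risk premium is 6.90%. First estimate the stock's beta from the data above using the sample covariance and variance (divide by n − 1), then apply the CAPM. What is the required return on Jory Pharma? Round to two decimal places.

Mean R_i = (-6.8 + 4.6 + 7.9 − 12.5 − 6.6 − 5.1) / 6 = -3.0833%
Mean R_m = (-7.3 + 2.9 + 9.0 − 7.6 − 3.0 − 3.9) / 6 = -1.6500%
Σ(R_i − R̄_i)(R_m − R̄_m) = 238.2450  ⇒  Cov = 238.2450 / 5 = 47.6490
Σ(R_m − R̄_m)² = 208.3350  ⇒  Var(R_m) = 208.3350 / 5 = 41.6670
β = Cov / Var(R_m) = 47.6490 / 41.6670 = 1.1436
E(R) = R_f + β × MRP = 1.79% + 1.1436 × 6.90% = 9.68%

9.68%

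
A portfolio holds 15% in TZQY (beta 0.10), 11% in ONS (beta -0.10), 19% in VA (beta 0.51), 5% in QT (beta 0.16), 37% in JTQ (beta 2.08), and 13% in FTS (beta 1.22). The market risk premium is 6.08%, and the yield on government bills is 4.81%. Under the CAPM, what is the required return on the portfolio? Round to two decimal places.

11.12%

β_P = Σ w_i β_i = 0.15×0.10 + 0.11×-0.10 + 0.19×0.51 + 0.05×0.16 + 0.37×2.08 + 0.13×1.22 = 1.0371
E(R_P) = R_f + β_P × MRP = 4.81% + 1.0371 × 6.08% = 11.12%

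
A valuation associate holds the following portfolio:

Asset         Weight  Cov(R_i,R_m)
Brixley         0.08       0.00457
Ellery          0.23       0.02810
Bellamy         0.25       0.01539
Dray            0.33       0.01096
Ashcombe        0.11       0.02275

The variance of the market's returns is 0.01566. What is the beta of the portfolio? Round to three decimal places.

β_Brixley = 0.00457 / 0.01566 = 0.2918
β_Ellery = 0.02810 / 0.01566 = 1.7944
β_Bellamy = 0.01539 / 0.01566 = 0.9828
β_Dray = 0.01096 / 0.01566 = 0.6999
β_Ashcombe = 0.02275 / 0.01566 = 1.4527
β_P = Σ w_i β_i = 0.08×0.2918 + 0.23×1.7944 + 0.25×0.9828 + 0.33×0.6999 + 0.11×1.4527 = 1.0725

1.073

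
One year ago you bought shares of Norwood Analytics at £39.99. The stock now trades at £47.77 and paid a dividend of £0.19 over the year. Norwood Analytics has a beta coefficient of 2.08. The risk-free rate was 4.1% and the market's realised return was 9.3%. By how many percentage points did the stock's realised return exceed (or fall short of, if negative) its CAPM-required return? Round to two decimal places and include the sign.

+5.01%

Realised HPR = (P1 + D1 − P0) / P0 = (47.77 + 0.19 − 39.99) / 39.99 = 7.97 / 39.99 = 19.9300%
MRP = 9.3% − 4.1% = 5.20%
CAPM required = R_f + β·MRP = 4.1% + 2.08 × 5.2% = 14.9160%
α = realised − required = 19.9300% − 14.9160% = +5.01%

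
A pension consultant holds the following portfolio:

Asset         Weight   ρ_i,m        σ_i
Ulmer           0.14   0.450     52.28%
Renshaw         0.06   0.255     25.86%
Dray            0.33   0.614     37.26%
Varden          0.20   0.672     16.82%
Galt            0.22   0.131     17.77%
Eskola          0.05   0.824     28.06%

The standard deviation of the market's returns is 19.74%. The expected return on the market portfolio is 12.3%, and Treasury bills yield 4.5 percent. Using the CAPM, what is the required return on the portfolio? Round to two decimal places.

10.49%

β_Ulmer = 0.450 × 52.28% / 19.74% = 1.1918
β_Renshaw = 0.255 × 25.86% / 19.74% = 0.3341
β_Dray = 0.614 × 37.26% / 19.74% = 1.1589
β_Varden = 0.672 × 16.82% / 19.74% = 0.5726
β_Galt = 0.131 × 17.77% / 19.74% = 0.1179
β_Eskola = 0.824 × 28.06% / 19.74% = 1.1713
β_P = Σ w_i β_i = 0.14×1.1918 + 0.06×0.3341 + 0.33×1.1589 + 0.20×0.5726 + 0.22×0.1179 + 0.05×1.1713 = 0.7684
MRP = 12.3% − 4.5% = 7.80%
E(R_P) = R_f + β_P × MRP = 4.5% + 0.7684 × 7.8% = 10.49%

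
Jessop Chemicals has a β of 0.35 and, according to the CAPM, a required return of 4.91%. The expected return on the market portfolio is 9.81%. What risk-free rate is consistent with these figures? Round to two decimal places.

2.27%

E(R) = R_f + β(E(R_m) − R_f) = R_f(1 − β) + β·E(R_m)
4.91% = R_f × (1 − 0.35) + 0.35 × 9.81%
4.91% = R_f × 0.65 + 3.4335%
R_f = (4.91% − 3.4335%) / 0.65 = 2.27%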